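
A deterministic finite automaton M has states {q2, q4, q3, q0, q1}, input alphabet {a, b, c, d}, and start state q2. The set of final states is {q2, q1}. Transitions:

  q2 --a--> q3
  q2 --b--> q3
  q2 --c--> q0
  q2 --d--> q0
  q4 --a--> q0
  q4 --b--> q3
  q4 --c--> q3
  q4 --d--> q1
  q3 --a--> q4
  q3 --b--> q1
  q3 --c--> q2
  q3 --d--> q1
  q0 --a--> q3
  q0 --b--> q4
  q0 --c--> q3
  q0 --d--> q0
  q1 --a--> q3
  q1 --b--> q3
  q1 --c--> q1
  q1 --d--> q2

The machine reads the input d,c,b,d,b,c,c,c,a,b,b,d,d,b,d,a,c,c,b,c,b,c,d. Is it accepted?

start at q2
read 'd': q2 → q0
read 'c': q0 → q3
read 'b': q3 → q1
read 'd': q1 → q2
read 'b': q2 → q3
read 'c': q3 → q2
read 'c': q2 → q0
read 'c': q0 → q3
read 'a': q3 → q4
read 'b': q4 → q3
read 'b': q3 → q1
read 'd': q1 → q2
read 'd': q2 → q0
read 'b': q0 → q4
read 'd': q4 → q1
read 'a': q1 → q3
read 'c': q3 → q2
read 'c': q2 → q0
read 'b': q0 → q4
read 'c': q4 → q3
read 'b': q3 → q1
read 'c': q1 → q1
read 'd': q1 → q2
End state q2 is accepting.

Yes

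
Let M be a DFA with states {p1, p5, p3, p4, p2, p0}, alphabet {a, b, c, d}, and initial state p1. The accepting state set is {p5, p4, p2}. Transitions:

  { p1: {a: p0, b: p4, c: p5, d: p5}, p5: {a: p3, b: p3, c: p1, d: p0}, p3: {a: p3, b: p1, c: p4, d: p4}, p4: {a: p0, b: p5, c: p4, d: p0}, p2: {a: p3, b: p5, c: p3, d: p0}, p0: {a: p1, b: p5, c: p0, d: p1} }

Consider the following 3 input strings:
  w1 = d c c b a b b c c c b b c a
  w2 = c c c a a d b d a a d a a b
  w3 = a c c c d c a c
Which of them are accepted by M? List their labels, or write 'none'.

w1:
  start at p1
  read 'd': p1 → p5
  read 'c': p5 → p1
  read 'c': p1 → p5
  read 'b': p5 → p3
  read 'a': p3 → p3
  read 'b': p3 → p1
  read 'b': p1 → p4
  read 'c': p4 → p4
  read 'c': p4 → p4
  read 'c': p4 → p4
  read 'b': p4 → p5
  read 'b': p5 → p3
  read 'c': p3 → p4
  read 'a': p4 → p0
  end p0, rejected
w2:
  start at p1
  read 'c': p1 → p5
  read 'c': p5 → p1
  read 'c': p1 → p5
  read 'a': p5 → p3
  read 'a': p3 → p3
  read 'd': p3 → p4
  read 'b': p4 → p5
  read 'd': p5 → p0
  read 'a': p0 → p1
  read 'a': p1 → p0
  read 'd': p0 → p1
  read 'a': p1 → p0
  read 'a': p0 → p1
  read 'b': p1 → p4
  end p4, accepted
w3:
  start at p1
  read 'a': p1 → p0
  read 'c': p0 → p0
  read 'c': p0 → p0
  read 'c': p0 → p0
  read 'd': p0 → p1
  read 'c': p1 → p5
  read 'a': p5 → p3
  read 'c': p3 → p4
  end p4, accepted

w2, w3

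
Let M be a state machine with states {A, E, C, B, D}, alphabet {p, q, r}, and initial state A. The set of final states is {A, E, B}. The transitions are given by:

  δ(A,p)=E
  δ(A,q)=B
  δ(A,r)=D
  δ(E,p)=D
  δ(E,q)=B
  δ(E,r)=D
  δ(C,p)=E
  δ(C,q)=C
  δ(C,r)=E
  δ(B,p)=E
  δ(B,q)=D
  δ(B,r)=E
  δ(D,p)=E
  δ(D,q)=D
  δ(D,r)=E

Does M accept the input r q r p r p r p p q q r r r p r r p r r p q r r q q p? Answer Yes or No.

Yes

start at A
read 'r': A → D
read 'q': D → D
read 'r': D → E
read 'p': E → D
read 'r': D → E
read 'p': E → D
read 'r': D → E
read 'p': E → D
read 'p': D → E
read 'q': E → B
read 'q': B → D
read 'r': D → E
read 'r': E → D
read 'r': D → E
read 'p': E → D
read 'r': D → E
read 'r': E → D
read 'p': D → E
read 'r': E → D
read 'r': D → E
read 'p': E → D
read 'q': D → D
read 'r': D → E
read 'r': E → D
read 'q': D → D
read 'q': D → D
read 'p': D → E
End state E is accepting.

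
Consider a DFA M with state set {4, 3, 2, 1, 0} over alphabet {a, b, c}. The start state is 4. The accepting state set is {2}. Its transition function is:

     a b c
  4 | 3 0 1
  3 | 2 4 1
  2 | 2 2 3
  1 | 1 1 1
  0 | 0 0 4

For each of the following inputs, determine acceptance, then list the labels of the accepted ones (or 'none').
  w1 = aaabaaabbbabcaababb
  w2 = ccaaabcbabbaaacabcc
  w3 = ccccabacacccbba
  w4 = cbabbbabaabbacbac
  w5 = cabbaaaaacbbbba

w1:
  start at 4
  read 'a': 4 → 3
  read 'a': 3 → 2
  read 'a': 2 → 2
  read 'b': 2 → 2
  read 'a': 2 → 2
  read 'a': 2 → 2
  read 'a': 2 → 2
  read 'b': 2 → 2
  read 'b': 2 → 2
  read 'b': 2 → 2
  read 'a': 2 → 2
  read 'b': 2 → 2
  read 'c': 2 → 3
  read 'a': 3 → 2
  read 'a': 2 → 2
  read 'b': 2 → 2
  read 'a': 2 → 2
  read 'b': 2 → 2
  read 'b': 2 → 2
  end 2, accepted
w2:
  start at 4
  read 'c': 4 → 1
  read 'c': 1 → 1
  read 'a': 1 → 1
  read 'a': 1 → 1
  read 'a': 1 → 1
  read 'b': 1 → 1
  read 'c': 1 → 1
  read 'b': 1 → 1
  read 'a': 1 → 1
  read 'b': 1 → 1
  read 'b': 1 → 1
  read 'a': 1 → 1
  read 'a': 1 → 1
  read 'a': 1 → 1
  read 'c': 1 → 1
  read 'a': 1 → 1
  read 'b': 1 → 1
  read 'c': 1 → 1
  read 'c': 1 → 1
  end 1, rejected
w3:
  start at 4
  read 'c': 4 → 1
  read 'c': 1 → 1
  read 'c': 1 → 1
  read 'c': 1 → 1
  read 'a': 1 → 1
  read 'b': 1 → 1
  read 'a': 1 → 1
  read 'c': 1 → 1
  read 'a': 1 → 1
  read 'c': 1 → 1
  read 'c': 1 → 1
  read 'c': 1 → 1
  read 'b': 1 → 1
  read 'b': 1 → 1
  read 'a': 1 → 1
  end 1, rejected
w4:
  start at 4
  read 'c': 4 → 1
  read 'b': 1 → 1
  read 'a': 1 → 1
  read 'b': 1 → 1
  read 'b': 1 → 1
  read 'b': 1 → 1
  read 'a': 1 → 1
  read 'b': 1 → 1
  read 'a': 1 → 1
  read 'a': 1 → 1
  read 'b': 1 → 1
  read 'b': 1 → 1
  read 'a': 1 → 1
  read 'c': 1 → 1
  read 'b': 1 → 1
  read 'a': 1 → 1
  read 'c': 1 → 1
  end 1, rejected
w5:
  start at 4
  read 'c': 4 → 1
  read 'a': 1 → 1
  read 'b': 1 → 1
  read 'b': 1 → 1
  read 'a': 1 → 1
  read 'a': 1 → 1
  read 'a': 1 → 1
  read 'a': 1 → 1
  read 'a': 1 → 1
  read 'c': 1 → 1
  read 'b': 1 → 1
  read 'b': 1 → 1
  read 'b': 1 → 1
  read 'b': 1 → 1
  read 'a': 1 → 1
  end 1, rejected

w1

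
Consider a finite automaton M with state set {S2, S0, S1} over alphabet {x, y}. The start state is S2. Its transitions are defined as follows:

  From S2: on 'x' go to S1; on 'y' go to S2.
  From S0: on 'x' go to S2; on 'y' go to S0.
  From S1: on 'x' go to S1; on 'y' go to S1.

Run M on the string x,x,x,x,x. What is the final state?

S1

start at S2
read 'x': S2 → S1
read 'x': S1 → S1
read 'x': S1 → S1
read 'x': S1 → S1
read 'x': S1 → S1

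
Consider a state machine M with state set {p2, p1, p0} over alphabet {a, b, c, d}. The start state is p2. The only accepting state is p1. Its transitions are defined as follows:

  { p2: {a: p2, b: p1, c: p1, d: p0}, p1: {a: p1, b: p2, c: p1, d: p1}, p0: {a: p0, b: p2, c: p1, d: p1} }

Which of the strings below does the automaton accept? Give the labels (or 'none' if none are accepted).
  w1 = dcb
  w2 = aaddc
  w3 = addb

w1:
  start at p2
  read 'd': p2 → p0
  read 'c': p0 → p1
  read 'b': p1 → p2
  end p2, rejected
w2:
  start at p2
  read 'a': p2 → p2
  read 'a': p2 → p2
  read 'd': p2 → p0
  read 'd': p0 → p1
  read 'c': p1 → p1
  end p1, accepted
w3:
  start at p2
  read 'a': p2 → p2
  read 'd': p2 → p0
  read 'd': p0 → p1
  read 'b': p1 → p2
  end p2, rejected

w2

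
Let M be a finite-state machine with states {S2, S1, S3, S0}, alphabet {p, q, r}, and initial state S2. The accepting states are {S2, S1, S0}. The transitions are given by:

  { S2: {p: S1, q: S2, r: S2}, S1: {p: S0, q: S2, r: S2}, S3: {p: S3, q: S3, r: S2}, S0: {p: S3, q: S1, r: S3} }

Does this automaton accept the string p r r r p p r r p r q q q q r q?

start at S2
read 'p': S2 → S1
read 'r': S1 → S2
read 'r': S2 → S2
read 'r': S2 → S2
read 'p': S2 → S1
read 'p': S1 → S0
read 'r': S0 → S3
read 'r': S3 → S2
read 'p': S2 → S1
read 'r': S1 → S2
read 'q': S2 → S2
read 'q': S2 → S2
read 'q': S2 → S2
read 'q': S2 → S2
read 'r': S2 → S2
read 'q': S2 → S2
End state S2 is accepting.

Yes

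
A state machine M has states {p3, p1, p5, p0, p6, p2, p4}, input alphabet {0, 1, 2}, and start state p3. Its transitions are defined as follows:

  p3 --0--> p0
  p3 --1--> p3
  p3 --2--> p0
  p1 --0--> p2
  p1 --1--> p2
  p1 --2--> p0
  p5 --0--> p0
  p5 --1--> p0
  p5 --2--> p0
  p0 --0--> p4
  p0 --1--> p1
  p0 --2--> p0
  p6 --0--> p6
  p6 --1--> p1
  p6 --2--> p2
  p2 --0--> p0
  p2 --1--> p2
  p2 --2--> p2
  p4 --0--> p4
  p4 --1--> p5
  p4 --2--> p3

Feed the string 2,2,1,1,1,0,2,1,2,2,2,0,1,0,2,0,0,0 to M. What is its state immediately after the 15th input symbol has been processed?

p0

start at p3
read '2': p3 → p0
read '2': p0 → p0
read '1': p0 → p1
read '1': p1 → p2
read '1': p2 → p2
read '0': p2 → p0
read '2': p0 → p0
read '1': p0 → p1
read '2': p1 → p0
read '2': p0 → p0
read '2': p0 → p0
read '0': p0 → p4
read '1': p4 → p5
read '0': p5 → p0
read '2': p0 → p0
After 15 symbols: p0.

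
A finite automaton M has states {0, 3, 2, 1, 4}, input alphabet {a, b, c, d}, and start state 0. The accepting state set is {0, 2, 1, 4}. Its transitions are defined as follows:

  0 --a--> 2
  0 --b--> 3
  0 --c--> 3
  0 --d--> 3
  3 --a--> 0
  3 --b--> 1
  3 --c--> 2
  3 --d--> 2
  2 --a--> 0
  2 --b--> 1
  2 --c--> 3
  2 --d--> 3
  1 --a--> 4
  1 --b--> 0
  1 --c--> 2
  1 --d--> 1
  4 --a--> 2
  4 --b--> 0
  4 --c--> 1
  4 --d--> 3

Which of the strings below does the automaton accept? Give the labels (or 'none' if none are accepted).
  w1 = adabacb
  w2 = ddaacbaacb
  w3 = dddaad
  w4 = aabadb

w1: 0 → 2 → 3 → 0 → 3 → 0 → 3 → 1  → end 1, accepted
w2: 0 → 3 → 2 → 0 → 2 → 3 → 1 → 4 → 2 → 3 → 1  → end 1, accepted
w3: 0 → 3 → 2 → 3 → 0 → 2 → 3  → end 3, rejected
w4: 0 → 2 → 0 → 3 → 0 → 3 → 1  → end 1, accepted

w1, w2, w4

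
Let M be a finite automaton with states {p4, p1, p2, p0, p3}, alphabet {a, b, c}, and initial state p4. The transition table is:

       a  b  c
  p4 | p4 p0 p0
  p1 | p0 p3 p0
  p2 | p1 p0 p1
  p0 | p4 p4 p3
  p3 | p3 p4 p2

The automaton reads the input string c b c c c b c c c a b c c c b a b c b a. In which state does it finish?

p4 → p0 → p4 → p0 → p3 → p2 → p0 → p3 → p2 → p1 → p0 → p4 → p0 → p3 → p2 → p0 → p4 → p0 → p3 → p4 → p4

p4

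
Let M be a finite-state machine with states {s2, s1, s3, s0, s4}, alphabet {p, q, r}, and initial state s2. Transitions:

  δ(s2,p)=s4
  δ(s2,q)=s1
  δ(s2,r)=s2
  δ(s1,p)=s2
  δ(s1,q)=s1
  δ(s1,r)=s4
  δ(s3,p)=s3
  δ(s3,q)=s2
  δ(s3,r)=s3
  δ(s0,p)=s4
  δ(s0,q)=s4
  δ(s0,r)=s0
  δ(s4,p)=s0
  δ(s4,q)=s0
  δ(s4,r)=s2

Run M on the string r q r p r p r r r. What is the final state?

s2 → s2 → s1 → s4 → s0 → s0 → s4 → s2 → s2 → s2

s2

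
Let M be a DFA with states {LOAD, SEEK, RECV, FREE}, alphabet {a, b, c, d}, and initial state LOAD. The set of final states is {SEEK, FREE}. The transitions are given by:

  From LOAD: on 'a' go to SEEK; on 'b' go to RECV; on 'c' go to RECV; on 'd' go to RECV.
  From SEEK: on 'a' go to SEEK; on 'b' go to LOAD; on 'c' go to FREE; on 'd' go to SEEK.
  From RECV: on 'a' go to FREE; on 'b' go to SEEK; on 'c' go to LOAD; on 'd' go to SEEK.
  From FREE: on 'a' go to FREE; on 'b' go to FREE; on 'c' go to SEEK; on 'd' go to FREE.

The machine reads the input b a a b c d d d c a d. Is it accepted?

Yes

start at LOAD
read 'b': LOAD → RECV
read 'a': RECV → FREE
read 'a': FREE → FREE
read 'b': FREE → FREE
read 'c': FREE → SEEK
read 'd': SEEK → SEEK
read 'd': SEEK → SEEK
read 'd': SEEK → SEEK
read 'c': SEEK → FREE
read 'a': FREE → FREE
read 'd': FREE → FREE
End state FREE is accepting.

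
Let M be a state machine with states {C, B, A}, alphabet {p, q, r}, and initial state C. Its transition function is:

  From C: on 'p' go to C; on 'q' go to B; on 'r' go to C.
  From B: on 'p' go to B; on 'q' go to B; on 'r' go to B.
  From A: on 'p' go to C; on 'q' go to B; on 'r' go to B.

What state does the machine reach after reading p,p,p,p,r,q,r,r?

B

C → C → C → C → C → C → B → B → B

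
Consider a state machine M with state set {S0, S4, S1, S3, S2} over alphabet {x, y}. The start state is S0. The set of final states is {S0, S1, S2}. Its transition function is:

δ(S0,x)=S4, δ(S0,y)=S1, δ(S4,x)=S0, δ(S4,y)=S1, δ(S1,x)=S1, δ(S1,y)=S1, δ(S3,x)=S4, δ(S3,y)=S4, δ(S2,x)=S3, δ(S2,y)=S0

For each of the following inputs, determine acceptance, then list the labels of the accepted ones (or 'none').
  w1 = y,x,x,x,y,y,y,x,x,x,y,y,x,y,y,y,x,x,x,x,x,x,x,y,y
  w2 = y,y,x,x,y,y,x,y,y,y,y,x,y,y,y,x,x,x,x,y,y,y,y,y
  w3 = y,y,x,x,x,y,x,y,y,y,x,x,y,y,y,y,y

w1, w2, w3

w1:
  start at S0
  read 'y': S0 → S1
  read 'x': S1 → S1
  read 'x': S1 → S1
  read 'x': S1 → S1
  read 'y': S1 → S1
  read 'y': S1 → S1
  read 'y': S1 → S1
  read 'x': S1 → S1
  read 'x': S1 → S1
  read 'x': S1 → S1
  read 'y': S1 → S1
  read 'y': S1 → S1
  read 'x': S1 → S1
  read 'y': S1 → S1
  read 'y': S1 → S1
  read 'y': S1 → S1
  read 'x': S1 → S1
  read 'x': S1 → S1
  read 'x': S1 → S1
  read 'x': S1 → S1
  read 'x': S1 → S1
  read 'x': S1 → S1
  read 'x': S1 → S1
  read 'y': S1 → S1
  read 'y': S1 → S1
  end S1, accepted
w2:
  start at S0
  read 'y': S0 → S1
  read 'y': S1 → S1
  read 'x': S1 → S1
  read 'x': S1 → S1
  read 'y': S1 → S1
  read 'y': S1 → S1
  read 'x': S1 → S1
  read 'y': S1 → S1
  read 'y': S1 → S1
  read 'y': S1 → S1
  read 'y': S1 → S1
  read 'x': S1 → S1
  read 'y': S1 → S1
  read 'y': S1 → S1
  read 'y': S1 → S1
  read 'x': S1 → S1
  read 'x': S1 → S1
  read 'x': S1 → S1
  read 'x': S1 → S1
  read 'y': S1 → S1
  read 'y': S1 → S1
  read 'y': S1 → S1
  read 'y': S1 → S1
  read 'y': S1 → S1
  end S1, accepted
w3:
  start at S0
  read 'y': S0 → S1
  read 'y': S1 → S1
  read 'x': S1 → S1
  read 'x': S1 → S1
  read 'x': S1 → S1
  read 'y': S1 → S1
  read 'x': S1 → S1
  read 'y': S1 → S1
  read 'y': S1 → S1
  read 'y': S1 → S1
  read 'x': S1 → S1
  read 'x': S1 → S1
  read 'y': S1 → S1
  read 'y': S1 → S1
  read 'y': S1 → S1
  read 'y': S1 → S1
  read 'y': S1 → S1
  end S1, accepted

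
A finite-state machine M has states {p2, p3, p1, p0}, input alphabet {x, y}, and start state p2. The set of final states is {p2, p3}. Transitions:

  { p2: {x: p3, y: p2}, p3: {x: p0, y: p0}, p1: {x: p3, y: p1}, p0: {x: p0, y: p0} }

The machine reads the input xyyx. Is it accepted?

start at p2
read 'x': p2 → p3
read 'y': p3 → p0
read 'y': p0 → p0
read 'x': p0 → p0
End state p0 is not accepting.

No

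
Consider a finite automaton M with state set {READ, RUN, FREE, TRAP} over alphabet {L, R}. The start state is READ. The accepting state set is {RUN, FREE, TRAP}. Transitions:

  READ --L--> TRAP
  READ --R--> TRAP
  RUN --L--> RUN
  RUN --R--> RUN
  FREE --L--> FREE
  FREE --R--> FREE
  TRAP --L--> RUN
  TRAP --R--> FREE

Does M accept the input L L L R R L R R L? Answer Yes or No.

Trace: READ -L-> TRAP -L-> RUN -L-> RUN -R-> RUN -R-> RUN -L-> RUN -R-> RUN -R-> RUN -L-> RUN
End state RUN is accepting.

Yes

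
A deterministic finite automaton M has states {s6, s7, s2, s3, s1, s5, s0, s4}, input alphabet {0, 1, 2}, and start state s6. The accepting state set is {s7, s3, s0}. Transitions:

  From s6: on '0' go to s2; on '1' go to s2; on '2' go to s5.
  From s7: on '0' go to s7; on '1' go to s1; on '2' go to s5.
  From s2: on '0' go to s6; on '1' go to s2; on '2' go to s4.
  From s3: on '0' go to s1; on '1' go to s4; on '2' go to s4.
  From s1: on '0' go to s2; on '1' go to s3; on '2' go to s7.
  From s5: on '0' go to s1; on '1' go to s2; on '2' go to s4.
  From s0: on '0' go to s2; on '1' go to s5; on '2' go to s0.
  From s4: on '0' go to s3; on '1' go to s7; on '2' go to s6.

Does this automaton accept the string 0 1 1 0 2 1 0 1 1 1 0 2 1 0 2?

start at s6
read '0': s6 → s2
read '1': s2 → s2
read '1': s2 → s2
read '0': s2 → s6
read '2': s6 → s5
read '1': s5 → s2
read '0': s2 → s6
read '1': s6 → s2
read '1': s2 → s2
read '1': s2 → s2
read '0': s2 → s6
read '2': s6 → s5
read '1': s5 → s2
read '0': s2 → s6
read '2': s6 → s5
End state s5 is not accepting.

No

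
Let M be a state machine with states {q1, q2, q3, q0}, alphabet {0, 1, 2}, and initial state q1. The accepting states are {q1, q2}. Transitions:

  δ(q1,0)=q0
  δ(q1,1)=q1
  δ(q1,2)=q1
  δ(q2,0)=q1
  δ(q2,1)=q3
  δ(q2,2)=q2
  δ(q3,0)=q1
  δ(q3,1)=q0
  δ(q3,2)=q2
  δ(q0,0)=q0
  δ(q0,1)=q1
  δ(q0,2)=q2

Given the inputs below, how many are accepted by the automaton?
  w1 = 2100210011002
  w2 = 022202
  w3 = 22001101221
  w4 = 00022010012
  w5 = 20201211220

w1: q1 → q1 → q1 → q0 → q0 → q2 → q3 → q1 → q0 → q1 → q1 → q0 → q0 → q2  → end q2, accepted
w2: q1 → q0 → q2 → q2 → q2 → q1 → q1  → end q1, accepted
w3: q1 → q1 → q1 → q0 → q0 → q1 → q1 → q0 → q1 → q1 → q1 → q1  → end q1, accepted
w4: q1 → q0 → q0 → q0 → q2 → q2 → q1 → q1 → q0 → q0 → q1 → q1  → end q1, accepted
w5: q1 → q1 → q0 → q2 → q1 → q1 → q1 → q1 → q1 → q1 → q1 → q0  → end q0, rejected

4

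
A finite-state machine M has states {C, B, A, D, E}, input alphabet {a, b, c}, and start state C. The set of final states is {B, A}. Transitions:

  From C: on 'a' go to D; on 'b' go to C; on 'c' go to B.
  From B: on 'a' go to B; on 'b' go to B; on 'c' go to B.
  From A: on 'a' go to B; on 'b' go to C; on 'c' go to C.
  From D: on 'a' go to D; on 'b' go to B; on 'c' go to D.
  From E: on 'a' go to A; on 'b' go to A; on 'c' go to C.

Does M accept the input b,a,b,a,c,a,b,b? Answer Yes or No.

Yes

Trace: C -b-> C -a-> D -b-> B -a-> B -c-> B -a-> B -b-> B -b-> B
End state B is accepting.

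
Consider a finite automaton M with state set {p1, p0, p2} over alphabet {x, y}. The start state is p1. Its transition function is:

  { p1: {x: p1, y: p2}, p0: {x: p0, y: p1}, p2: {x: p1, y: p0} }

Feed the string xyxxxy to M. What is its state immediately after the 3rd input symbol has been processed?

Trace: p1 -x-> p1 -y-> p2 -x-> p1
After 3 symbols: p1.

p1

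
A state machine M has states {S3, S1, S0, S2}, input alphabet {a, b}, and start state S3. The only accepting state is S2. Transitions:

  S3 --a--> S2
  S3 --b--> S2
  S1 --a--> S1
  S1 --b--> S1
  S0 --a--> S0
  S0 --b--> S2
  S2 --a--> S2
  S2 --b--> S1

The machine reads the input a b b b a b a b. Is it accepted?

start at S3
read 'a': S3 → S2
read 'b': S2 → S1
read 'b': S1 → S1
read 'b': S1 → S1
read 'a': S1 → S1
read 'b': S1 → S1
read 'a': S1 → S1
read 'b': S1 → S1
End state S1 is not accepting.

No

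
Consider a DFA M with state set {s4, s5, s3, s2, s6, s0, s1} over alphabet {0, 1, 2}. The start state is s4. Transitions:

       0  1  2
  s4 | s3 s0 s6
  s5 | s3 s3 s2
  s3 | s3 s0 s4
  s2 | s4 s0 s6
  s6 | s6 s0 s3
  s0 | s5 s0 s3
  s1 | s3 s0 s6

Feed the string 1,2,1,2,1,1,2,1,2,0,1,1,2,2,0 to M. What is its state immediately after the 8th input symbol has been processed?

Trace: s4 -1-> s0 -2-> s3 -1-> s0 -2-> s3 -1-> s0 -1-> s0 -2-> s3 -1-> s0
After 8 symbols: s0.

s0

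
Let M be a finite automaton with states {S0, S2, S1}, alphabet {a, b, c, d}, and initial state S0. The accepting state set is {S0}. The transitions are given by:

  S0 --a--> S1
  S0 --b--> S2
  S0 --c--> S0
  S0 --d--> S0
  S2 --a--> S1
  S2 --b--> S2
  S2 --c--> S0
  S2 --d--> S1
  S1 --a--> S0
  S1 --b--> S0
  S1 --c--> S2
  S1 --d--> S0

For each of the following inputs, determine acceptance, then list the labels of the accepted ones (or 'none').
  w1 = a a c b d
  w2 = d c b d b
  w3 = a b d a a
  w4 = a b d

w2, w3, w4

w1: Trace: S0 -a-> S1 -a-> S0 -c-> S0 -b-> S2 -d-> S1  → end S1, rejected
w2: Trace: S0 -d-> S0 -c-> S0 -b-> S2 -d-> S1 -b-> S0  → end S0, accepted
w3: Trace: S0 -a-> S1 -b-> S0 -d-> S0 -a-> S1 -a-> S0  → end S0, accepted
w4: Trace: S0 -a-> S1 -b-> S0 -d-> S0  → end S0, accepted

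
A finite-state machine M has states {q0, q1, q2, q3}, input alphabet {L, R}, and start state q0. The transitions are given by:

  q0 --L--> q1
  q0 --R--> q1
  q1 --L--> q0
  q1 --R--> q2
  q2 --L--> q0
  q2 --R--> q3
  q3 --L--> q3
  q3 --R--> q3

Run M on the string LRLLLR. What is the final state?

q1

Trace: q0 -L-> q1 -R-> q2 -L-> q0 -L-> q1 -L-> q0 -R-> q1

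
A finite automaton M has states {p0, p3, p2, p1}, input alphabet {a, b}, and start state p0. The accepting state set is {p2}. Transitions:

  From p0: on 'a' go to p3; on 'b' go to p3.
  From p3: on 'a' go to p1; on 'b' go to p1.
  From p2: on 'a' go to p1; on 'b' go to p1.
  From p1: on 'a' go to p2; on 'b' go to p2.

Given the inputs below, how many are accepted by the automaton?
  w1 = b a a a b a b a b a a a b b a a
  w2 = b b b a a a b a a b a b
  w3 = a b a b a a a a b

1

w1:
  start at p0
  read 'b': p0 → p3
  read 'a': p3 → p1
  read 'a': p1 → p2
  read 'a': p2 → p1
  read 'b': p1 → p2
  read 'a': p2 → p1
  read 'b': p1 → p2
  read 'a': p2 → p1
  read 'b': p1 → p2
  read 'a': p2 → p1
  read 'a': p1 → p2
  read 'a': p2 → p1
  read 'b': p1 → p2
  read 'b': p2 → p1
  read 'a': p1 → p2
  read 'a': p2 → p1
  end p1, rejected
w2:
  start at p0
  read 'b': p0 → p3
  read 'b': p3 → p1
  read 'b': p1 → p2
  read 'a': p2 → p1
  read 'a': p1 → p2
  read 'a': p2 → p1
  read 'b': p1 → p2
  read 'a': p2 → p1
  read 'a': p1 → p2
  read 'b': p2 → p1
  read 'a': p1 → p2
  read 'b': p2 → p1
  end p1, rejected
w3:
  start at p0
  read 'a': p0 → p3
  read 'b': p3 → p1
  read 'a': p1 → p2
  read 'b': p2 → p1
  read 'a': p1 → p2
  read 'a': p2 → p1
  read 'a': p1 → p2
  read 'a': p2 → p1
  read 'b': p1 → p2
  end p2, accepted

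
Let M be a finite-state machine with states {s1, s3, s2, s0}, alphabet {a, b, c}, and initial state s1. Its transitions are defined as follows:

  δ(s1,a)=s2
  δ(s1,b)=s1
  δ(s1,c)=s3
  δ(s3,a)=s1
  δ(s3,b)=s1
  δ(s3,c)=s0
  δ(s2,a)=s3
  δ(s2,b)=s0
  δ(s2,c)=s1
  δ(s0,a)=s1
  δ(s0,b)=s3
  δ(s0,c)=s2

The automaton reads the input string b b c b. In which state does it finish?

s1

Trace: s1 -b-> s1 -b-> s1 -c-> s3 -b-> s1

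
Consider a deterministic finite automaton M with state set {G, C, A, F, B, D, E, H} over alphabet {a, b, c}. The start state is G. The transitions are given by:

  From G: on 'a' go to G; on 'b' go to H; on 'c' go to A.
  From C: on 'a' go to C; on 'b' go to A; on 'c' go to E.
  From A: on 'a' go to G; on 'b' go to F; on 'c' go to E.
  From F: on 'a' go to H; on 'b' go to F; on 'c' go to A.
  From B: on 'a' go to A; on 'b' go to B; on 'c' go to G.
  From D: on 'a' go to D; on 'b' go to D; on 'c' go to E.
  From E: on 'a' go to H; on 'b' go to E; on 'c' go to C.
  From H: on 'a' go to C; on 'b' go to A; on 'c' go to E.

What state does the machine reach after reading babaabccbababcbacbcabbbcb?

F

Trace: G -b-> H -a-> C -b-> A -a-> G -a-> G -b-> H -c-> E -c-> C -b-> A -a-> G -b-> H -a-> C -b-> A -c-> E -b-> E -a-> H -c-> E -b-> E -c-> C -a-> C -b-> A -b-> F -b-> F -c-> A -b-> F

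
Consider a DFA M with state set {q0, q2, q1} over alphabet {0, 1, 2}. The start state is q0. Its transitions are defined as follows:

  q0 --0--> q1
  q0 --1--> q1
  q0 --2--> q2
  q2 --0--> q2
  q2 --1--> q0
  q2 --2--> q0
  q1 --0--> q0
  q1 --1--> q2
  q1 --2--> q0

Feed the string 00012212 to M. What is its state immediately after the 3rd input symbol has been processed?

q1

start at q0
read '0': q0 → q1
read '0': q1 → q0
read '0': q0 → q1
After 3 symbols: q1.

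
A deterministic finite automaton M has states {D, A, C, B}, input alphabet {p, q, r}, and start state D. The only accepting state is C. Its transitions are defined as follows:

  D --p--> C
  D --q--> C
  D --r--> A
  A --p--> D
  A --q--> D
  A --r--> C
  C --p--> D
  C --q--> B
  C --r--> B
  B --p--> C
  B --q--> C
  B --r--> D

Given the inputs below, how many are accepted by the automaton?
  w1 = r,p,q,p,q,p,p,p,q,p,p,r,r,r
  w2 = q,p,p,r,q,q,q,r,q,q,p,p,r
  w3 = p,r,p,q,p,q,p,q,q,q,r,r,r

1

w1: D → A → D → C → D → C → D → C → D → C → D → C → B → D → A  → end A, rejected
w2: D → C → D → C → B → C → B → C → B → C → B → C → D → A  → end A, rejected
w3: D → C → B → C → B → C → B → C → B → C → B → D → A → C  → end C, accepted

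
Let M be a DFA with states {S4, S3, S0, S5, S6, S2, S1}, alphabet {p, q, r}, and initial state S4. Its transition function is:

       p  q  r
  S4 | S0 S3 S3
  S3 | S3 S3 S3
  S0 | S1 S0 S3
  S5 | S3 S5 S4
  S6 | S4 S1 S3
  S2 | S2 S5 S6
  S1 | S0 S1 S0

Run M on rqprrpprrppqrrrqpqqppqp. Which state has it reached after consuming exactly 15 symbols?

S4 → S3 → S3 → S3 → S3 → S3 → S3 → S3 → S3 → S3 → S3 → S3 → S3 → S3 → S3 → S3
After 15 symbols: S3.

S3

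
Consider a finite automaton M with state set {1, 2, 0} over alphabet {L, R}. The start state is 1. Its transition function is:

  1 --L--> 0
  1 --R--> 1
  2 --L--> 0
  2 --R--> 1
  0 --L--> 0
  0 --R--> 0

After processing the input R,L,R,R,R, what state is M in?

0

Trace: 1 -R-> 1 -L-> 0 -R-> 0 -R-> 0 -R-> 0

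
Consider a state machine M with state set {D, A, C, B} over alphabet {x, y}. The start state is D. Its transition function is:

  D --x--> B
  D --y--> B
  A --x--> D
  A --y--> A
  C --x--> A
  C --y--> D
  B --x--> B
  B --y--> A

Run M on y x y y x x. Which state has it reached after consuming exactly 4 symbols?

A

D → B → B → A → A
After 4 symbols: A.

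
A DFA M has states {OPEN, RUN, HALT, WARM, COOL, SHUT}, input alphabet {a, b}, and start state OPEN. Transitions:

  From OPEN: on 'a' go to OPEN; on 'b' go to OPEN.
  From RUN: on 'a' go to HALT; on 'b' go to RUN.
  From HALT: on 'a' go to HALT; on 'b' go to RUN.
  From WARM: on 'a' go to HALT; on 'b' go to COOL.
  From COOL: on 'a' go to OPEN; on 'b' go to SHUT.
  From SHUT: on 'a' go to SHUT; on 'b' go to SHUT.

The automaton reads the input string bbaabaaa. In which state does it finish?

OPEN

Trace: OPEN -b-> OPEN -b-> OPEN -a-> OPEN -a-> OPEN -b-> OPEN -a-> OPEN -a-> OPEN -a-> OPEN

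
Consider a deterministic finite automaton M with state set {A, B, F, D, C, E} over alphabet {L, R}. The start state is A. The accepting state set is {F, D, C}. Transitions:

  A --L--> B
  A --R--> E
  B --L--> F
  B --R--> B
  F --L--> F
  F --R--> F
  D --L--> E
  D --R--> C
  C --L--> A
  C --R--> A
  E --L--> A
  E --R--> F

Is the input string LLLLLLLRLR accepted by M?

Yes

A → B → F → F → F → F → F → F → F → F → F
End state F is accepting.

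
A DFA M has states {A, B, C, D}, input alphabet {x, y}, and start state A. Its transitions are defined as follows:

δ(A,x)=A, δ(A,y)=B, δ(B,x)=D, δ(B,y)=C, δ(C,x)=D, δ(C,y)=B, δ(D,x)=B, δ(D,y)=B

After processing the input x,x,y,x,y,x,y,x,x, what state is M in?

A → A → A → B → D → B → D → B → D → B

B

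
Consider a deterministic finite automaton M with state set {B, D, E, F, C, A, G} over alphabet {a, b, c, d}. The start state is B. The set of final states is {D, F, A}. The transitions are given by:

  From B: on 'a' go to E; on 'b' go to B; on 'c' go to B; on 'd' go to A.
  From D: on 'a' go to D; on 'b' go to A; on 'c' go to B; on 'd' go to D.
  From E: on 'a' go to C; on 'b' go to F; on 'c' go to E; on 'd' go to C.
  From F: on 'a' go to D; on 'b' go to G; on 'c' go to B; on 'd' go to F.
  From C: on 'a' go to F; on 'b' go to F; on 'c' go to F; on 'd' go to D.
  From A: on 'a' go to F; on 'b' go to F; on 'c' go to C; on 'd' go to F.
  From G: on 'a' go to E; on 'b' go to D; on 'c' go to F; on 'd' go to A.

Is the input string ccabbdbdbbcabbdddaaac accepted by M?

start at B
read 'c': B → B
read 'c': B → B
read 'a': B → E
read 'b': E → F
read 'b': F → G
read 'd': G → A
read 'b': A → F
read 'd': F → F
read 'b': F → G
read 'b': G → D
read 'c': D → B
read 'a': B → E
read 'b': E → F
read 'b': F → G
read 'd': G → A
read 'd': A → F
read 'd': F → F
read 'a': F → D
read 'a': D → D
read 'a': D → D
read 'c': D → B
End state B is not accepting.

No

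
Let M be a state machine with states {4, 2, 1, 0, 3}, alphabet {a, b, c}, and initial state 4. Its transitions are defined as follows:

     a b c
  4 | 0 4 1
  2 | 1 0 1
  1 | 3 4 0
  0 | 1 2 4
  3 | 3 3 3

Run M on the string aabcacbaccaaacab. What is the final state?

4 → 0 → 1 → 4 → 1 → 3 → 3 → 3 → 3 → 3 → 3 → 3 → 3 → 3 → 3 → 3 → 3

3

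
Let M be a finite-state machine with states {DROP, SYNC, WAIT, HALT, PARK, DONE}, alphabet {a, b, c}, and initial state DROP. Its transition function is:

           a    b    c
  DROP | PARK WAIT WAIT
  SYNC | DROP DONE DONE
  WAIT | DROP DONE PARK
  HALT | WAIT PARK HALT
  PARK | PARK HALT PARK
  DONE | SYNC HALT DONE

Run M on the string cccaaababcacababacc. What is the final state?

DONE

start at DROP
read 'c': DROP → WAIT
read 'c': WAIT → PARK
read 'c': PARK → PARK
read 'a': PARK → PARK
read 'a': PARK → PARK
read 'a': PARK → PARK
read 'b': PARK → HALT
read 'a': HALT → WAIT
read 'b': WAIT → DONE
read 'c': DONE → DONE
read 'a': DONE → SYNC
read 'c': SYNC → DONE
read 'a': DONE → SYNC
read 'b': SYNC → DONE
read 'a': DONE → SYNC
read 'b': SYNC → DONE
read 'a': DONE → SYNC
read 'c': SYNC → DONE
read 'c': DONE → DONE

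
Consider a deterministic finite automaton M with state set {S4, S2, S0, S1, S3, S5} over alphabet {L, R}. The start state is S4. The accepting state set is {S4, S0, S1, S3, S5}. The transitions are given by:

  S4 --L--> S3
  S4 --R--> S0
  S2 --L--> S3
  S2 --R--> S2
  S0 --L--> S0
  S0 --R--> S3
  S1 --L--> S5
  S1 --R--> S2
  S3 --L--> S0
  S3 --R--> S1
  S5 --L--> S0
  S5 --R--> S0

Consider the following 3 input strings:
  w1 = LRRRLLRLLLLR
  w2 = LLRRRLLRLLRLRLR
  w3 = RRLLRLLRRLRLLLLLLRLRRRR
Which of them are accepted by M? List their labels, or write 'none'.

w1, w2

w1: S4 → S3 → S1 → S2 → S2 → S3 → S0 → S3 → S0 → S0 → S0 → S0 → S3  → end S3, accepted
w2: S4 → S3 → S0 → S3 → S1 → S2 → S3 → S0 → S3 → S0 → S0 → S3 → S0 → S3 → S0 → S3  → end S3, accepted
w3: S4 → S0 → S3 → S0 → S0 → S3 → S0 → S0 → S3 → S1 → S5 → S0 → S0 → S0 → S0 → S0 → S0 → S0 → S3 → S0 → S3 → S1 → S2 → S2  → end S2, rejected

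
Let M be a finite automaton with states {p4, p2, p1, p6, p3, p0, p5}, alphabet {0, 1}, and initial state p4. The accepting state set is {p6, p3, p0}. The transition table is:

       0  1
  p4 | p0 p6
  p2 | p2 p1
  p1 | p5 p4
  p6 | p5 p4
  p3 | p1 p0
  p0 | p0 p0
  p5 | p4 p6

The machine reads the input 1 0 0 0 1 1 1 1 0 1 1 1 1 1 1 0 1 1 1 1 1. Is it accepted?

p4 → p6 → p5 → p4 → p0 → p0 → p0 → p0 → p0 → p0 → p0 → p0 → p0 → p0 → p0 → p0 → p0 → p0 → p0 → p0 → p0 → p0
End state p0 is accepting.

Yes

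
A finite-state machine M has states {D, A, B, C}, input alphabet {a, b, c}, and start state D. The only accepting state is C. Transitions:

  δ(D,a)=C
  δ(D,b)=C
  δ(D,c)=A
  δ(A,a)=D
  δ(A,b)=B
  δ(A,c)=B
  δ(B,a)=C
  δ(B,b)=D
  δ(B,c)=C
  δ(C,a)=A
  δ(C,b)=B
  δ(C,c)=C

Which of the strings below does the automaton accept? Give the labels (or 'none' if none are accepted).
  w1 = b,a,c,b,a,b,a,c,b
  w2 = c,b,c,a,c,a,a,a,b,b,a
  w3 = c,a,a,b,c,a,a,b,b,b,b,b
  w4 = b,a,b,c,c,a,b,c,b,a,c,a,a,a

w1: Trace: D -b-> C -a-> A -c-> B -b-> D -a-> C -b-> B -a-> C -c-> C -b-> B  → end B, rejected
w2: Trace: D -c-> A -b-> B -c-> C -a-> A -c-> B -a-> C -a-> A -a-> D -b-> C -b-> B -a-> C  → end C, accepted
w3: Trace: D -c-> A -a-> D -a-> C -b-> B -c-> C -a-> A -a-> D -b-> C -b-> B -b-> D -b-> C -b-> B  → end B, rejected
w4: Trace: D -b-> C -a-> A -b-> B -c-> C -c-> C -a-> A -b-> B -c-> C -b-> B -a-> C -c-> C -a-> A -a-> D -a-> C  → end C, accepted

w2, w4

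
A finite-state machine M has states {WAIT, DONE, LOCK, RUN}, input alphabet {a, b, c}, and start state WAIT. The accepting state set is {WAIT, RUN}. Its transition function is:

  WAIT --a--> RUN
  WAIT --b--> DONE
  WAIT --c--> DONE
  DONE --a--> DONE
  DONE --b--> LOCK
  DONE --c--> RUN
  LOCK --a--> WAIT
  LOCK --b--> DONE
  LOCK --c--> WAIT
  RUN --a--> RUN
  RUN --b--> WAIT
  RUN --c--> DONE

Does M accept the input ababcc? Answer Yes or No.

WAIT → RUN → WAIT → RUN → WAIT → DONE → RUN
End state RUN is accepting.

Yes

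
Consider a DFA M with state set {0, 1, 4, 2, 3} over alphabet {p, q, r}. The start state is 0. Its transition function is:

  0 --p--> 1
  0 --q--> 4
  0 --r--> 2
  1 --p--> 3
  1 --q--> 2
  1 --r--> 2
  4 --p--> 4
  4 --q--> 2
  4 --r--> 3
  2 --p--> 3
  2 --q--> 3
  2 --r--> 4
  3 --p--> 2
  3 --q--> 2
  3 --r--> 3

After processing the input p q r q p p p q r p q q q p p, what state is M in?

start at 0
read 'p': 0 → 1
read 'q': 1 → 2
read 'r': 2 → 4
read 'q': 4 → 2
read 'p': 2 → 3
read 'p': 3 → 2
read 'p': 2 → 3
read 'q': 3 → 2
read 'r': 2 → 4
read 'p': 4 → 4
read 'q': 4 → 2
read 'q': 2 → 3
read 'q': 3 → 2
read 'p': 2 → 3
read 'p': 3 → 2

2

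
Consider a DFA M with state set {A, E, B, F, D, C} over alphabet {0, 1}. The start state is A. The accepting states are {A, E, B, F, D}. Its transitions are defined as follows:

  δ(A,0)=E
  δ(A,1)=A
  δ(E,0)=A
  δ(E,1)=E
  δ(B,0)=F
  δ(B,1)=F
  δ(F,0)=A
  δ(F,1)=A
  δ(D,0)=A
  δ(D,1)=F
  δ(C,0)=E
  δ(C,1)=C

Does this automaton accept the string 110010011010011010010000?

Yes

Trace: A -1-> A -1-> A -0-> E -0-> A -1-> A -0-> E -0-> A -1-> A -1-> A -0-> E -1-> E -0-> A -0-> E -1-> E -1-> E -0-> A -1-> A -0-> E -0-> A -1-> A -0-> E -0-> A -0-> E -0-> A
End state A is accepting.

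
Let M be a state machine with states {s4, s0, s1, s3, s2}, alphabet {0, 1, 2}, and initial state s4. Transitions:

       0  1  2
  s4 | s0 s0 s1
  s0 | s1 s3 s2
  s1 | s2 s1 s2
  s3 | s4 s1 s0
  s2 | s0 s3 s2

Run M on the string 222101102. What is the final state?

s1

start at s4
read '2': s4 → s1
read '2': s1 → s2
read '2': s2 → s2
read '1': s2 → s3
read '0': s3 → s4
read '1': s4 → s0
read '1': s0 → s3
read '0': s3 → s4
read '2': s4 → s1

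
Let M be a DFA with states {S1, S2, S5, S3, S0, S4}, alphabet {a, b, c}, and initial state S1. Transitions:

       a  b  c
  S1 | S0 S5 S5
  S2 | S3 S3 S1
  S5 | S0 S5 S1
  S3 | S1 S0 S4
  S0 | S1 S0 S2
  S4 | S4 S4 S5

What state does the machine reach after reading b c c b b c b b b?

S5

start at S1
read 'b': S1 → S5
read 'c': S5 → S1
read 'c': S1 → S5
read 'b': S5 → S5
read 'b': S5 → S5
read 'c': S5 → S1
read 'b': S1 → S5
read 'b': S5 → S5
read 'b': S5 → S5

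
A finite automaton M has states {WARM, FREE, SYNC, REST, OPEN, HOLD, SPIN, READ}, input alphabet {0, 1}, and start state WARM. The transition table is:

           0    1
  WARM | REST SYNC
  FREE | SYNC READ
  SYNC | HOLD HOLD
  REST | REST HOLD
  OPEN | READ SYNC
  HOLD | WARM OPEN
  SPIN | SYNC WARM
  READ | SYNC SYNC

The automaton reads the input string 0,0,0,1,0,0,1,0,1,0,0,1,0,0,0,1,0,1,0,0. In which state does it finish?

Trace: WARM -0-> REST -0-> REST -0-> REST -1-> HOLD -0-> WARM -0-> REST -1-> HOLD -0-> WARM -1-> SYNC -0-> HOLD -0-> WARM -1-> SYNC -0-> HOLD -0-> WARM -0-> REST -1-> HOLD -0-> WARM -1-> SYNC -0-> HOLD -0-> WARM

WARM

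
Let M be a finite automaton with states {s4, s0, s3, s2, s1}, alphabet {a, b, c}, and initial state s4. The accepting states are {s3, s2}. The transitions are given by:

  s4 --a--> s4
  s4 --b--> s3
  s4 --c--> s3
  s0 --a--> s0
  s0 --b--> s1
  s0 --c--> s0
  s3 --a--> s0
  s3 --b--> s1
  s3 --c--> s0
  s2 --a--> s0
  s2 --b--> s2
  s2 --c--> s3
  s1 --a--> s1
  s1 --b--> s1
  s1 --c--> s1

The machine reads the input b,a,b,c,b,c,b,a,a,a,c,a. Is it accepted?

No

Trace: s4 -b-> s3 -a-> s0 -b-> s1 -c-> s1 -b-> s1 -c-> s1 -b-> s1 -a-> s1 -a-> s1 -a-> s1 -c-> s1 -a-> s1
End state s1 is not accepting.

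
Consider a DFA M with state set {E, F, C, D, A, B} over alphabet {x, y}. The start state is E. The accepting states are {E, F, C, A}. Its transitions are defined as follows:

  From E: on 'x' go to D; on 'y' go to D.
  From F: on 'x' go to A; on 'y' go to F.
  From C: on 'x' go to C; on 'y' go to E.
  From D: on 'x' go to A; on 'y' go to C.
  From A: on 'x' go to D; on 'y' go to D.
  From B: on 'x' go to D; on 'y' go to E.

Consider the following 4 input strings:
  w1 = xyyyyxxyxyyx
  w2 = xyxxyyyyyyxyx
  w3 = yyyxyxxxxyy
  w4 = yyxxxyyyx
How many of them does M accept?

1

w1: Trace: E -x-> D -y-> C -y-> E -y-> D -y-> C -x-> C -x-> C -y-> E -x-> D -y-> C -y-> E -x-> D  → end D, rejected
w2: Trace: E -x-> D -y-> C -x-> C -x-> C -y-> E -y-> D -y-> C -y-> E -y-> D -y-> C -x-> C -y-> E -x-> D  → end D, rejected
w3: Trace: E -y-> D -y-> C -y-> E -x-> D -y-> C -x-> C -x-> C -x-> C -x-> C -y-> E -y-> D  → end D, rejected
w4: Trace: E -y-> D -y-> C -x-> C -x-> C -x-> C -y-> E -y-> D -y-> C -x-> C  → end C, accepted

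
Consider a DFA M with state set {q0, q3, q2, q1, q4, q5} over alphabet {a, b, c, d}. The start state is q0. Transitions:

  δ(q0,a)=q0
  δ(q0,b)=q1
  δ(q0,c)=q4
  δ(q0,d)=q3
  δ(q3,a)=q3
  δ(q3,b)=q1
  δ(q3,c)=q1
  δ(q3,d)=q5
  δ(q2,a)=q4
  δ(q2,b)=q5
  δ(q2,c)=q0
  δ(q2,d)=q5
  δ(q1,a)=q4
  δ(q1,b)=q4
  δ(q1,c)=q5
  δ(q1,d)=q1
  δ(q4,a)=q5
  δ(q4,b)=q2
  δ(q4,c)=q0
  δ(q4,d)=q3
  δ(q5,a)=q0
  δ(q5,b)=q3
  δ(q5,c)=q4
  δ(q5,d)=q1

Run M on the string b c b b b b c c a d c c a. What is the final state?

q5

start at q0
read 'b': q0 → q1
read 'c': q1 → q5
read 'b': q5 → q3
read 'b': q3 → q1
read 'b': q1 → q4
read 'b': q4 → q2
read 'c': q2 → q0
read 'c': q0 → q4
read 'a': q4 → q5
read 'd': q5 → q1
read 'c': q1 → q5
read 'c': q5 → q4
read 'a': q4 → q5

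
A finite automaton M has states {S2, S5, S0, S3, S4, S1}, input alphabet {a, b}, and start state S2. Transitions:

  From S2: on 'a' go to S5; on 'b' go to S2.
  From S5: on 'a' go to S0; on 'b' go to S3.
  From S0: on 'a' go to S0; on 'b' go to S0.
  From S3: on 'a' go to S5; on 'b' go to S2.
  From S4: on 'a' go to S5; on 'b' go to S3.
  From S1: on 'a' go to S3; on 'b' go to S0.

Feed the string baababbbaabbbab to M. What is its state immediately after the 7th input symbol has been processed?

S0

Trace: S2 -b-> S2 -a-> S5 -a-> S0 -b-> S0 -a-> S0 -b-> S0 -b-> S0
After 7 symbols: S0.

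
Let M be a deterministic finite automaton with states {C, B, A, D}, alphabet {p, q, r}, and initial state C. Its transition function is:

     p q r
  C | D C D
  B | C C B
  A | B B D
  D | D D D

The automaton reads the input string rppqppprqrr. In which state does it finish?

start at C
read 'r': C → D
read 'p': D → D
read 'p': D → D
read 'q': D → D
read 'p': D → D
read 'p': D → D
read 'p': D → D
read 'r': D → D
read 'q': D → D
read 'r': D → D
read 'r': D → D

D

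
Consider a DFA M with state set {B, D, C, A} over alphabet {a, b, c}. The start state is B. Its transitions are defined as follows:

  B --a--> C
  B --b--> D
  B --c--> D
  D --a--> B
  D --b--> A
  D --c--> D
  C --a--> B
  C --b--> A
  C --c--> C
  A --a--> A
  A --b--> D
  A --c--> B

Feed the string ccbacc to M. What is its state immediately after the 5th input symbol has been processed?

B

B → D → D → A → A → B
After 5 symbols: B.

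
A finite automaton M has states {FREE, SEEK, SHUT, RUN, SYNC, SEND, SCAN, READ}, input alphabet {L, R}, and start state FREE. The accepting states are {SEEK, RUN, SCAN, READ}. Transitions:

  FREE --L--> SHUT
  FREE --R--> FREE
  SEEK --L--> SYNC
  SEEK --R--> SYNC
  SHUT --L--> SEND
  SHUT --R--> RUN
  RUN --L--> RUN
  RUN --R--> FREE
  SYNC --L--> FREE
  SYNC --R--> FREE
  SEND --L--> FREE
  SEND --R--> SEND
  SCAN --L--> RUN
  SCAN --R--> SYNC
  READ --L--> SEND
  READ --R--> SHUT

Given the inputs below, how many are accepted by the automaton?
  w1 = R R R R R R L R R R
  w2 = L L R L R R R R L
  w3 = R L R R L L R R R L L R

w1:
  start at FREE
  read 'R': FREE → FREE
  read 'R': FREE → FREE
  read 'R': FREE → FREE
  read 'R': FREE → FREE
  read 'R': FREE → FREE
  read 'R': FREE → FREE
  read 'L': FREE → SHUT
  read 'R': SHUT → RUN
  read 'R': RUN → FREE
  read 'R': FREE → FREE
  end FREE, rejected
w2:
  start at FREE
  read 'L': FREE → SHUT
  read 'L': SHUT → SEND
  read 'R': SEND → SEND
  read 'L': SEND → FREE
  read 'R': FREE → FREE
  read 'R': FREE → FREE
  read 'R': FREE → FREE
  read 'R': FREE → FREE
  read 'L': FREE → SHUT
  end SHUT, rejected
w3:
  start at FREE
  read 'R': FREE → FREE
  read 'L': FREE → SHUT
  read 'R': SHUT → RUN
  read 'R': RUN → FREE
  read 'L': FREE → SHUT
  read 'L': SHUT → SEND
  read 'R': SEND → SEND
  read 'R': SEND → SEND
  read 'R': SEND → SEND
  read 'L': SEND → FREE
  read 'L': FREE → SHUT
  read 'R': SHUT → RUN
  end RUN, accepted

1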